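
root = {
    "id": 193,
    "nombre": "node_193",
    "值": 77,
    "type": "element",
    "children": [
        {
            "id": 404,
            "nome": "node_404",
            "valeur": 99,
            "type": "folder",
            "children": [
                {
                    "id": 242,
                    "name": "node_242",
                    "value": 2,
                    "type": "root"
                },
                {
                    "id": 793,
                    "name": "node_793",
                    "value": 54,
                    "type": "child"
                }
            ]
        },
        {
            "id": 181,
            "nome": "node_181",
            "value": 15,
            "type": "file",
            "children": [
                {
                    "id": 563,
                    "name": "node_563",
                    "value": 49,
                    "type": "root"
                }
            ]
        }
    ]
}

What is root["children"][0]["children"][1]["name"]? "node_793"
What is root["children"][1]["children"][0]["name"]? "node_563"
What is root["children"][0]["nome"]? "node_404"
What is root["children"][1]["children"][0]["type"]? "root"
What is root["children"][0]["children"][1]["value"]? 54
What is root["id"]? 193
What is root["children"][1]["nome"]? "node_181"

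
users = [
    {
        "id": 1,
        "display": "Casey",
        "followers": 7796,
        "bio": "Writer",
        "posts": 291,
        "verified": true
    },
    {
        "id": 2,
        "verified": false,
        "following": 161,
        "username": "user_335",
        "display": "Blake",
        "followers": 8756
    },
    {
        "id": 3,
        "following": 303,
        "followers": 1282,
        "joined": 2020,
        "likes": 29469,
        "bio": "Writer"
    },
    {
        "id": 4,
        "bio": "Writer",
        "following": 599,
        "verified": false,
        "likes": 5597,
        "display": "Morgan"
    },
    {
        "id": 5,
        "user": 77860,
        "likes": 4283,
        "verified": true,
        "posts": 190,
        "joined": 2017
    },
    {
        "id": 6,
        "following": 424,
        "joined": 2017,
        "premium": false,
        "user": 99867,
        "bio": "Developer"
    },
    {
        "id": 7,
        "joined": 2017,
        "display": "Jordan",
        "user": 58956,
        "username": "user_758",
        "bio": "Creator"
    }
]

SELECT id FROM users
[1, 2, 3, 4, 5, 6, 7]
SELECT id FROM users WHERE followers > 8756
[]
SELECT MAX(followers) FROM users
8756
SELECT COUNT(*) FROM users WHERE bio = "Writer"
3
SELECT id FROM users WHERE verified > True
[]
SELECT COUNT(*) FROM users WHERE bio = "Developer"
1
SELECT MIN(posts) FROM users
190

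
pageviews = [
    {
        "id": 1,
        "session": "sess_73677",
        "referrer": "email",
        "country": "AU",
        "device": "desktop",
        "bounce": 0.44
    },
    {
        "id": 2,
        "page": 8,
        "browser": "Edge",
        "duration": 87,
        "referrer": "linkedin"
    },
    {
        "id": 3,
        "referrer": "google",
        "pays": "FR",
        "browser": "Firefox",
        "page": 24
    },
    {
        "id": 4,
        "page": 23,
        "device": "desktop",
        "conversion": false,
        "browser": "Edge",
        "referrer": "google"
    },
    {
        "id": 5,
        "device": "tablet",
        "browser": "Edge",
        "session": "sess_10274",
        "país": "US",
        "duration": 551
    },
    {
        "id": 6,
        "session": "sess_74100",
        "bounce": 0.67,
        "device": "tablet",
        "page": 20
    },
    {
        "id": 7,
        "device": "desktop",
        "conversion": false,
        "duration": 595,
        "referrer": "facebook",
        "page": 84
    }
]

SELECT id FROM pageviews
[1, 2, 3, 4, 5, 6, 7]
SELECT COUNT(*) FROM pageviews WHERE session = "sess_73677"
1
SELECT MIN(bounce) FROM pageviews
0.44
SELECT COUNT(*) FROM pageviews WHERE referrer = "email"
1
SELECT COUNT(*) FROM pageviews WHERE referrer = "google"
2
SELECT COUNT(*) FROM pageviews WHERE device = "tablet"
2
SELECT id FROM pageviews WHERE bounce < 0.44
[]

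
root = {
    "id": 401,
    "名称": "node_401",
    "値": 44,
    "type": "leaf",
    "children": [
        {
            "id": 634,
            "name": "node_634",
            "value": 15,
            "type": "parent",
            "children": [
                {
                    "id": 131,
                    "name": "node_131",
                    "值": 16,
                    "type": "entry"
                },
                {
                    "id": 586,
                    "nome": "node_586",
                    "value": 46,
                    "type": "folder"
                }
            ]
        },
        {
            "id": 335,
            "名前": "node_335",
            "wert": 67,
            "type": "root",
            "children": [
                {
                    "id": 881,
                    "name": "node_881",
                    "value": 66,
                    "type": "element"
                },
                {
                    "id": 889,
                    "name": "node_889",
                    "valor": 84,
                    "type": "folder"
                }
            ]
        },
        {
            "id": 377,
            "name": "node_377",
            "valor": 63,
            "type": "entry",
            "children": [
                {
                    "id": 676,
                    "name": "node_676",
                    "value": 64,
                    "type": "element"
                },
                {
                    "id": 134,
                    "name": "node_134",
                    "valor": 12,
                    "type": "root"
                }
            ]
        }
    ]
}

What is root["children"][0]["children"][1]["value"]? 46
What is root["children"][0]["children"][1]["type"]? "folder"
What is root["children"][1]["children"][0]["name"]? "node_881"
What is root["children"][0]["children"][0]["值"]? 16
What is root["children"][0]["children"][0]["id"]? 131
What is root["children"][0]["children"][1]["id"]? 586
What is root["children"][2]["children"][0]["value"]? 64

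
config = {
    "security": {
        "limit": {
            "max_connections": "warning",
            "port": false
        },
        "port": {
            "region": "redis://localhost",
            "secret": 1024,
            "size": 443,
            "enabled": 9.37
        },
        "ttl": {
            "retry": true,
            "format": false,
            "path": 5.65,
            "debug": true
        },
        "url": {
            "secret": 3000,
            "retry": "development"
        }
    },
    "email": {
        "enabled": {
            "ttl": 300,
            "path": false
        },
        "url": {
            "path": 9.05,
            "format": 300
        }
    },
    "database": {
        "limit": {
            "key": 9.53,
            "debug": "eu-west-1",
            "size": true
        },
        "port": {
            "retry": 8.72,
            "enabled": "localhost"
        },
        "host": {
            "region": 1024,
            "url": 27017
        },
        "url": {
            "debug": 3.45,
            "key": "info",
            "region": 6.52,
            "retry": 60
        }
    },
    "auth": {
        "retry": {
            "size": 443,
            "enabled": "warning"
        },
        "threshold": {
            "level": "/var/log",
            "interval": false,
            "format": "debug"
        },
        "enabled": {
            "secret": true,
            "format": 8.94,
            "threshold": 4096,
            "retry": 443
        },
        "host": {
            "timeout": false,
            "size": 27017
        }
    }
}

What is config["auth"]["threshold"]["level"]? "/var/log"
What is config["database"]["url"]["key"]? "info"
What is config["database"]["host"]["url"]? 27017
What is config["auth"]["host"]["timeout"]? False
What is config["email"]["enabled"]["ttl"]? 300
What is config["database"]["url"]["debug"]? 3.45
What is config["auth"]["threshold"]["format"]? "debug"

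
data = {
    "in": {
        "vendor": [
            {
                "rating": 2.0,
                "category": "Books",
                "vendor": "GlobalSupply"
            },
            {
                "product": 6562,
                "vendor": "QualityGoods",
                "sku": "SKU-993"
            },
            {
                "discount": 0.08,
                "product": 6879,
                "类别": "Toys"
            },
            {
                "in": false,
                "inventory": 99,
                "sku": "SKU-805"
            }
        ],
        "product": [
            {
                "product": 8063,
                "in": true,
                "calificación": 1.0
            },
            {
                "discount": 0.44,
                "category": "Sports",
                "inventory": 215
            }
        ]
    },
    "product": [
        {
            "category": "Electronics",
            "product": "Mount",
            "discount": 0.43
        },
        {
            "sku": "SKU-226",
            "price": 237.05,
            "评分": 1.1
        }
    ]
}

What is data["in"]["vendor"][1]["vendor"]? "QualityGoods"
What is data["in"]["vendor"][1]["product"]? 6562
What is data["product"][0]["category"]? "Electronics"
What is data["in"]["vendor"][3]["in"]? False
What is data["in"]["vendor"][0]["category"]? "Books"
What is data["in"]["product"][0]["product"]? 8063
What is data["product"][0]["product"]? "Mount"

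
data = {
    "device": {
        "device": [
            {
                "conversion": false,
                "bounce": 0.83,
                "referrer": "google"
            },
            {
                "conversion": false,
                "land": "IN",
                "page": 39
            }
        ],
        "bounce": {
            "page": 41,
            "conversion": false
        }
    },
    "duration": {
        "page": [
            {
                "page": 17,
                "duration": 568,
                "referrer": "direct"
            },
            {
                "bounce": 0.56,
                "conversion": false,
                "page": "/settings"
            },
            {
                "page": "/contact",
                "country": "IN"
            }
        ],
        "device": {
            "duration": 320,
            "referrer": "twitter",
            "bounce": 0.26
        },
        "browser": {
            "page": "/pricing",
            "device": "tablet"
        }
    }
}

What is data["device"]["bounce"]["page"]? 41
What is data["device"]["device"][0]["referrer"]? "google"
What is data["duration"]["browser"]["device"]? "tablet"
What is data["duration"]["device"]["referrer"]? "twitter"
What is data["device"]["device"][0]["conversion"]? False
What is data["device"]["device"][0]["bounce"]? 0.83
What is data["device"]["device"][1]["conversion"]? False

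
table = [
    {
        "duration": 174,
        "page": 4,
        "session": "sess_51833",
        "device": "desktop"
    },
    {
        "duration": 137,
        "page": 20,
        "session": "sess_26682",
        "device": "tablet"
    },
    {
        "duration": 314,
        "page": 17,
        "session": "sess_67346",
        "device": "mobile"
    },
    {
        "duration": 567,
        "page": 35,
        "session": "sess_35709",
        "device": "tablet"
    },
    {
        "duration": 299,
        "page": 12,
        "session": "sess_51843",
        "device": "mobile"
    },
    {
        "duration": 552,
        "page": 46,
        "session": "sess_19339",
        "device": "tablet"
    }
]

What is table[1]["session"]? "sess_26682"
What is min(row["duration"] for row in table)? 137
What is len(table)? 6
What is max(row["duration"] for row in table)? 567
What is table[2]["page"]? 17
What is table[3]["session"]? "sess_35709"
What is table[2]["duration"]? 314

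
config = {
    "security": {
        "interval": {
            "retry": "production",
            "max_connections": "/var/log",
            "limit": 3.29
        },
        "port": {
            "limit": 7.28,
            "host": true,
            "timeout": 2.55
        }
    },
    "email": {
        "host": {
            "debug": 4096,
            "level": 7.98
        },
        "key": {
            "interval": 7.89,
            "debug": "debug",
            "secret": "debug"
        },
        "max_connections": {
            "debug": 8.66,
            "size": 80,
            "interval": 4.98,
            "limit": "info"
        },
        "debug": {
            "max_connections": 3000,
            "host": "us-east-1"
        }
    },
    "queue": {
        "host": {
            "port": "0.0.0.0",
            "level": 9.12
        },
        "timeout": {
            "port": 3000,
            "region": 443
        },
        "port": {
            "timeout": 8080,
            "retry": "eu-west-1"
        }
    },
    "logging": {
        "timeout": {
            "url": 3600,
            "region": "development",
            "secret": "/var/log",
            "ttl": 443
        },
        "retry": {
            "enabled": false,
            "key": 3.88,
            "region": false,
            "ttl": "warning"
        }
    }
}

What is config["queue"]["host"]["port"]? "0.0.0.0"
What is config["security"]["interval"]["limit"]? 3.29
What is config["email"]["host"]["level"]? 7.98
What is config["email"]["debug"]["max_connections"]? 3000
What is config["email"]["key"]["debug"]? "debug"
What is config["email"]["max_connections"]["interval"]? 4.98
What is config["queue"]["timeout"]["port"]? 3000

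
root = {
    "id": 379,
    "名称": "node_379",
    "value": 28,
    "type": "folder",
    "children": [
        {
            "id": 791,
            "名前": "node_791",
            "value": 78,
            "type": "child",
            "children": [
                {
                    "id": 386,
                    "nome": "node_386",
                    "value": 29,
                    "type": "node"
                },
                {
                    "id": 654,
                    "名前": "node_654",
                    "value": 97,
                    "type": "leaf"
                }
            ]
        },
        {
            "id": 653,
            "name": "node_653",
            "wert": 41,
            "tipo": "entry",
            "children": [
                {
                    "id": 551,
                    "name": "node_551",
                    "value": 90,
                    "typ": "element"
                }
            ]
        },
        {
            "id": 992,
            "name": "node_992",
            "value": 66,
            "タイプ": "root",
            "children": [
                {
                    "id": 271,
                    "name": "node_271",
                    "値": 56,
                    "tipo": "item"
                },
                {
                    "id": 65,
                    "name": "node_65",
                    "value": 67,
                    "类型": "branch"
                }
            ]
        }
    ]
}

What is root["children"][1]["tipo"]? "entry"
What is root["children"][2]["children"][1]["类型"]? "branch"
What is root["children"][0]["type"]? "child"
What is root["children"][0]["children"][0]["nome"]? "node_386"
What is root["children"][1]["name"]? "node_653"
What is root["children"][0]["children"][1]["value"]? 97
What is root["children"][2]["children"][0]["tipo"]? "item"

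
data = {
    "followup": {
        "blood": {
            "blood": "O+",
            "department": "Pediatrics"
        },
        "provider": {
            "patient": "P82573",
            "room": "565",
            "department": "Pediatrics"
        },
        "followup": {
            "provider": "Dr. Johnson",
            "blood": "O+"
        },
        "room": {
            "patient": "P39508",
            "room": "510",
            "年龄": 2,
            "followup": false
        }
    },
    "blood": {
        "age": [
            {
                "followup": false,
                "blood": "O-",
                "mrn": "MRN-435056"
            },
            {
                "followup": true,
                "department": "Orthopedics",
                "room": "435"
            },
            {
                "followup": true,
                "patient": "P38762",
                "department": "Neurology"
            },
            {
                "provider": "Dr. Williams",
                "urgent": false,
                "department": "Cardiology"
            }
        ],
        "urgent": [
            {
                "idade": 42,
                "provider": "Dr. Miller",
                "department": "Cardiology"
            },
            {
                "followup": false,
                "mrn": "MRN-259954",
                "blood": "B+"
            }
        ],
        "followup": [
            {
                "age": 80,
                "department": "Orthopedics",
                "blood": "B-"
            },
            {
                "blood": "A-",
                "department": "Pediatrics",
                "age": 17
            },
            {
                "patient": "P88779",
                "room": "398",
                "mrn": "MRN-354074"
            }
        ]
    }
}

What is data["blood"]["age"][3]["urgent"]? False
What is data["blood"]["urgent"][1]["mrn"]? "MRN-259954"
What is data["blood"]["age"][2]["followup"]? True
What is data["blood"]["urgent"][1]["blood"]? "B+"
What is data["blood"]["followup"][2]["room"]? "398"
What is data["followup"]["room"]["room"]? "510"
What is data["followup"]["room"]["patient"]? "P39508"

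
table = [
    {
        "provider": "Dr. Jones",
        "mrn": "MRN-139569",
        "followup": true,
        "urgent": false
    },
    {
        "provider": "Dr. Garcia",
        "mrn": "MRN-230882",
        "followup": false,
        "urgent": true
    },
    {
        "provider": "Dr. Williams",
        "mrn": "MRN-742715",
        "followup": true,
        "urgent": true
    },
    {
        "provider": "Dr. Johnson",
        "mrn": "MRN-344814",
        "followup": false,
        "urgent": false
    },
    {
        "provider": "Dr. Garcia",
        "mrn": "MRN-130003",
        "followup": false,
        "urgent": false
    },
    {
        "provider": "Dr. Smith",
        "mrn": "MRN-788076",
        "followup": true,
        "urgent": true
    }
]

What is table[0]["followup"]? True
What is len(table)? 6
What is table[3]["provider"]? "Dr. Johnson"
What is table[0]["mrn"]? "MRN-139569"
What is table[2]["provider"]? "Dr. Williams"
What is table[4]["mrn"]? "MRN-130003"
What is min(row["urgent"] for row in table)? False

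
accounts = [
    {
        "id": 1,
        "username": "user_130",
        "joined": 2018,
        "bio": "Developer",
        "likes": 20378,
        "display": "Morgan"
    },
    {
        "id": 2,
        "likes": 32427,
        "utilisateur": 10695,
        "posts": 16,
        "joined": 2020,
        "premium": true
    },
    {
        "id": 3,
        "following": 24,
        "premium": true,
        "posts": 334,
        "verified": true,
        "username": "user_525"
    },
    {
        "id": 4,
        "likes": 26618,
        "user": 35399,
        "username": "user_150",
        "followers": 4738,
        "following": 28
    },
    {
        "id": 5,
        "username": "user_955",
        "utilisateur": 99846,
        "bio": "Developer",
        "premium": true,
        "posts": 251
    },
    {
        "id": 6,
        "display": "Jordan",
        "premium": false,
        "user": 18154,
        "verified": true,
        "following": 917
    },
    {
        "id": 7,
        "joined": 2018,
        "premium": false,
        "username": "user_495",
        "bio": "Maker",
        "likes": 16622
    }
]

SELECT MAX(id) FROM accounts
7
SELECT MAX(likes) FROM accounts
32427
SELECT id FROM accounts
[1, 2, 3, 4, 5, 6, 7]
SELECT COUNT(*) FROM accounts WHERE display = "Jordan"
1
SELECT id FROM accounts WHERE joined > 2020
[]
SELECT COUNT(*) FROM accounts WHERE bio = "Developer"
2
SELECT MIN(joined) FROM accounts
2018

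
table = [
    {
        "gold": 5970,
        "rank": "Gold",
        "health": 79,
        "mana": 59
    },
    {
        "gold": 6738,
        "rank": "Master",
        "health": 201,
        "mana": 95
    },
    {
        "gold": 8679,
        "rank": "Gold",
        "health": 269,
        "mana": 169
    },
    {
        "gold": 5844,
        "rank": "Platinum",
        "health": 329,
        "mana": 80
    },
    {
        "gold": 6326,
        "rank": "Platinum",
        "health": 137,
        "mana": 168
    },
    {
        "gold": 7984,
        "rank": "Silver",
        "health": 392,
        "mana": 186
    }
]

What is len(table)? 6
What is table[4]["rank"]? "Platinum"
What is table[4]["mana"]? 168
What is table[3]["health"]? 329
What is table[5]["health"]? 392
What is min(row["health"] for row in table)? 79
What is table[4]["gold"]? 6326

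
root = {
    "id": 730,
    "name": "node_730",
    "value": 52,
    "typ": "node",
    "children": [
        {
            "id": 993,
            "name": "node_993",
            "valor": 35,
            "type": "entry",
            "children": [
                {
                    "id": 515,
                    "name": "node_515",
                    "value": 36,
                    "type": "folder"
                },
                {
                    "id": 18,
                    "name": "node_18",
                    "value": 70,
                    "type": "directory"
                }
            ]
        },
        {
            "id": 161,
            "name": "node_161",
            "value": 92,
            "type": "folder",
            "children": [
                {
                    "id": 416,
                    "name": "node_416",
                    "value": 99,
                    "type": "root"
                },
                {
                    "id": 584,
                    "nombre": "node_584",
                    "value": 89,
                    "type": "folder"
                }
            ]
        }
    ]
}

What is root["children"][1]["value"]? 92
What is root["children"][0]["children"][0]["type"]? "folder"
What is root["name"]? "node_730"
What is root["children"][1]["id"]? 161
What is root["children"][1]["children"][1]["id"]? 584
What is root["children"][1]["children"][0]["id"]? 416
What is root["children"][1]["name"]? "node_161"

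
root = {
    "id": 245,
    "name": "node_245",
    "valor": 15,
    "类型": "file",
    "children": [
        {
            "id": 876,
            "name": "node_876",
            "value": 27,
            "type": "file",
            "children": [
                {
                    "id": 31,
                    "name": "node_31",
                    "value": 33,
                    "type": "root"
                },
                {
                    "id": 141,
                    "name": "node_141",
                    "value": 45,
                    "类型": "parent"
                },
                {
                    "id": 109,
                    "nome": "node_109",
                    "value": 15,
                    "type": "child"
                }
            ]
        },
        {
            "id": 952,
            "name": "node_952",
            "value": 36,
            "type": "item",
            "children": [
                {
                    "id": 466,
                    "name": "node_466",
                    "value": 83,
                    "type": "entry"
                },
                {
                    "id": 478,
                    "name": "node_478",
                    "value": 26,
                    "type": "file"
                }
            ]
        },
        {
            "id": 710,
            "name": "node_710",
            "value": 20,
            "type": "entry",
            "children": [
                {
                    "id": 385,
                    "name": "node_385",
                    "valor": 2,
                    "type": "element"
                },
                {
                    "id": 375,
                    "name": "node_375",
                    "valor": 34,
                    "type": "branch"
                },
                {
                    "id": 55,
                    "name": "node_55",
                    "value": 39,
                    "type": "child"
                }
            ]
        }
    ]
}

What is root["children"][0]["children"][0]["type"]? "root"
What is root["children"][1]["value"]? 36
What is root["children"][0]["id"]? 876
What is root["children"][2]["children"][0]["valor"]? 2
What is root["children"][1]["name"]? "node_952"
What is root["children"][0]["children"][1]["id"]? 141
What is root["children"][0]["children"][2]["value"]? 15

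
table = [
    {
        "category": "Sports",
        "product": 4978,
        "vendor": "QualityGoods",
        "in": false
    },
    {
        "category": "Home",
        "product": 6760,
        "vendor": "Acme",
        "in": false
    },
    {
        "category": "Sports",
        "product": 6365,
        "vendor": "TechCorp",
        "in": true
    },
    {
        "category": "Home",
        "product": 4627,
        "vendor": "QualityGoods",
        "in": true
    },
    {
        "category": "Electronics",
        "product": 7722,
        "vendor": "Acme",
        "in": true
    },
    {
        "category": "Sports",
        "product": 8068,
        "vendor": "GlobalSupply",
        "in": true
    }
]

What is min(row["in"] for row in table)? False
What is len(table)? 6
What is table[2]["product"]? 6365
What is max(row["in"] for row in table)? True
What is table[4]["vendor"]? "Acme"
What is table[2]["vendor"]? "TechCorp"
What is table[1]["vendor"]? "Acme"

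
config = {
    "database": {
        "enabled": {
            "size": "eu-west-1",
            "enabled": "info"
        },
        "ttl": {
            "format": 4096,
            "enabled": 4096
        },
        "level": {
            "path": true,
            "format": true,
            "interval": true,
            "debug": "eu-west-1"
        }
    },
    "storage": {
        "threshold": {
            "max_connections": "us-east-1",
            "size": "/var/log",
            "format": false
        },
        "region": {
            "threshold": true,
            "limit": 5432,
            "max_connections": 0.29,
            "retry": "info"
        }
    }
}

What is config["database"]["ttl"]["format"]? 4096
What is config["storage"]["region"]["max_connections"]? 0.29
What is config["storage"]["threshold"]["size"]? "/var/log"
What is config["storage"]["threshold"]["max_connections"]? "us-east-1"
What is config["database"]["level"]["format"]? True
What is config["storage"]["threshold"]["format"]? False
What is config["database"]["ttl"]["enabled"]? 4096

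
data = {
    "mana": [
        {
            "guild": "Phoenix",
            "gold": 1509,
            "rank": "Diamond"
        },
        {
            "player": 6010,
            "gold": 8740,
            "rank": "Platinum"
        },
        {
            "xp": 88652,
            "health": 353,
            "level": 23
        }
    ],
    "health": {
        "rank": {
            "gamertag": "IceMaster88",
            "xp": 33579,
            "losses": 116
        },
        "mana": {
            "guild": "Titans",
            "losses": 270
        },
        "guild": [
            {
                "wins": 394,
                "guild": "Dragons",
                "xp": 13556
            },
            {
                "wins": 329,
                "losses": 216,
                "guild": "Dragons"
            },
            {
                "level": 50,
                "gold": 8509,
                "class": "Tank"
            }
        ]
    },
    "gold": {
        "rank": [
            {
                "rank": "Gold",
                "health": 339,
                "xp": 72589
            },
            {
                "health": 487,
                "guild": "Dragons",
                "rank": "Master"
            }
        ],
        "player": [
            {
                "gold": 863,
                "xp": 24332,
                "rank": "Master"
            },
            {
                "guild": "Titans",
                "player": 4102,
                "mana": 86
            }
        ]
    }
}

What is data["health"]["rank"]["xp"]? 33579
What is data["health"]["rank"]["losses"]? 116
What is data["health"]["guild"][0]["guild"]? "Dragons"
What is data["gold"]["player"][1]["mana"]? 86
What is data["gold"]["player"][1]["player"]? 4102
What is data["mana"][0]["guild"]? "Phoenix"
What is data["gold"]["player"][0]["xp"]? 24332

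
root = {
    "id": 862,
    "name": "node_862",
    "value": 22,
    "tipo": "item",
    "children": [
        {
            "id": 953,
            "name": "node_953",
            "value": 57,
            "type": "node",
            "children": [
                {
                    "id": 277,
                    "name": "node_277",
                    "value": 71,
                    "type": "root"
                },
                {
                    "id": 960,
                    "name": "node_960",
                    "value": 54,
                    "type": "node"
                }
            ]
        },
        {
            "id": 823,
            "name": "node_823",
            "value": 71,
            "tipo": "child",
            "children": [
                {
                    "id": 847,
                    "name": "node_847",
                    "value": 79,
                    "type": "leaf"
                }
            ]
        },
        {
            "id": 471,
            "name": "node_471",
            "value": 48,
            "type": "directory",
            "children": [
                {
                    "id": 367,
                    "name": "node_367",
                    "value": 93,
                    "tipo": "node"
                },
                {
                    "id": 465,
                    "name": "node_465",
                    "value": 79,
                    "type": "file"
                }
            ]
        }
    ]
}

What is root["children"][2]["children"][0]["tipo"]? "node"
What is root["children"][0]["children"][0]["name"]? "node_277"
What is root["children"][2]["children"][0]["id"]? 367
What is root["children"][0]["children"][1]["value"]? 54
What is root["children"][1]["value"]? 71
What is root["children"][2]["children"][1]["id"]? 465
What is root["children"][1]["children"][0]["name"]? "node_847"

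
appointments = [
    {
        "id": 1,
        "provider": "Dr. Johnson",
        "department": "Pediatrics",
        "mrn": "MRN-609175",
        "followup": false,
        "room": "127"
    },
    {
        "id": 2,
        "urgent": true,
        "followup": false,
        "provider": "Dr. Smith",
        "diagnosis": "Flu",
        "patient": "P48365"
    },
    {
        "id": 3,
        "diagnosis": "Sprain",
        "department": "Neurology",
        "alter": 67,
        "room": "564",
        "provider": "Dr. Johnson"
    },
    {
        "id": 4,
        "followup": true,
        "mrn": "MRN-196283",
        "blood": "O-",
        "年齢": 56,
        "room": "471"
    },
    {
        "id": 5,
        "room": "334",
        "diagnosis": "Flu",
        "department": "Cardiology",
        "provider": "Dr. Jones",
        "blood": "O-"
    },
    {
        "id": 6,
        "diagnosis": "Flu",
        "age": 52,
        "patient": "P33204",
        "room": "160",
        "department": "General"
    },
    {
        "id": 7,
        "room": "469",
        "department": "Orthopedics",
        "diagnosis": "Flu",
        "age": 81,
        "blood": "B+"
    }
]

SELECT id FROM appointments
[1, 2, 3, 4, 5, 6, 7]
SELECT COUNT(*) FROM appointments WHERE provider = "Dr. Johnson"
2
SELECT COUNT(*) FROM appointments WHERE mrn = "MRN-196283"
1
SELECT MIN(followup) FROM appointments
False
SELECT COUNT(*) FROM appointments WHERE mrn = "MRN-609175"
1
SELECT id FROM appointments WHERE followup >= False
[1, 2, 4]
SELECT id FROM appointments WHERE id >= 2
[2, 3, 4, 5, 6, 7]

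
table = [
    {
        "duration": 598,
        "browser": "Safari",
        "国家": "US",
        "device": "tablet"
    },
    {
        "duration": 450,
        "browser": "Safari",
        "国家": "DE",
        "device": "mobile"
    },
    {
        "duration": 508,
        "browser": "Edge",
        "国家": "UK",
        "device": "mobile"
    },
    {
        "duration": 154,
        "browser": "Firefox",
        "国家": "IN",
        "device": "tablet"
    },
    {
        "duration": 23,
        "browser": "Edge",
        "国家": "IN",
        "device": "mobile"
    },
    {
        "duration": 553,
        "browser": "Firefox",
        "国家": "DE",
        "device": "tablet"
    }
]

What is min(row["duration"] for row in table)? 23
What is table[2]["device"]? "mobile"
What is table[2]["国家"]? "UK"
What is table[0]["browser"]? "Safari"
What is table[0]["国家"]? "US"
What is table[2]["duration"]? 508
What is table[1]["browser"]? "Safari"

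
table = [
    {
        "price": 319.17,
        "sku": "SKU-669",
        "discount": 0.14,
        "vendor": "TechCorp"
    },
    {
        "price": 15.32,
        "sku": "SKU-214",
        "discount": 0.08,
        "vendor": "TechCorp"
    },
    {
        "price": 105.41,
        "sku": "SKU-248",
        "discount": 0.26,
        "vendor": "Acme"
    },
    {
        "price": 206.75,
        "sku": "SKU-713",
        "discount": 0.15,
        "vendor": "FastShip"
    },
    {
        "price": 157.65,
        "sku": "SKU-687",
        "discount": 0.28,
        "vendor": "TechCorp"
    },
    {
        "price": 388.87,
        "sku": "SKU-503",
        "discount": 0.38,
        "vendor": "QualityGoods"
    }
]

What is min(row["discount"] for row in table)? 0.08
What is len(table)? 6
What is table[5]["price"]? 388.87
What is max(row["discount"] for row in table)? 0.38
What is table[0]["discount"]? 0.14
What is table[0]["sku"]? "SKU-669"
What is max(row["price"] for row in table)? 388.87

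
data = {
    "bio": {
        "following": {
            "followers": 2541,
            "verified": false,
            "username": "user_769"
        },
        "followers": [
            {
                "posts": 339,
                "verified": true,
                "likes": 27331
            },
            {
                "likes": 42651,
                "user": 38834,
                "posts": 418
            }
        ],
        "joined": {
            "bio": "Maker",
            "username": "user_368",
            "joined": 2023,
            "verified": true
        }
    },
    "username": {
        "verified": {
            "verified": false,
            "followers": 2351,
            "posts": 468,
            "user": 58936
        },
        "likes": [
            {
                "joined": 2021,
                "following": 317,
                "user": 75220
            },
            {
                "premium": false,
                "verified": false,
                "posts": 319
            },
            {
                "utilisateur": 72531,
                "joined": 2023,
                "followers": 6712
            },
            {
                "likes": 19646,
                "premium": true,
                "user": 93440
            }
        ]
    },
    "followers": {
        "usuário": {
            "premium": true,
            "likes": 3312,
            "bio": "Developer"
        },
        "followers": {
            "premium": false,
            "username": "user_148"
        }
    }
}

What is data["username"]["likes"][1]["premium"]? False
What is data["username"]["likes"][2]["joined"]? 2023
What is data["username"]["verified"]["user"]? 58936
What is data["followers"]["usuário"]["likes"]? 3312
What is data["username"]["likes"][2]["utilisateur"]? 72531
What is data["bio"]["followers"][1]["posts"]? 418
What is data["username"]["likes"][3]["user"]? 93440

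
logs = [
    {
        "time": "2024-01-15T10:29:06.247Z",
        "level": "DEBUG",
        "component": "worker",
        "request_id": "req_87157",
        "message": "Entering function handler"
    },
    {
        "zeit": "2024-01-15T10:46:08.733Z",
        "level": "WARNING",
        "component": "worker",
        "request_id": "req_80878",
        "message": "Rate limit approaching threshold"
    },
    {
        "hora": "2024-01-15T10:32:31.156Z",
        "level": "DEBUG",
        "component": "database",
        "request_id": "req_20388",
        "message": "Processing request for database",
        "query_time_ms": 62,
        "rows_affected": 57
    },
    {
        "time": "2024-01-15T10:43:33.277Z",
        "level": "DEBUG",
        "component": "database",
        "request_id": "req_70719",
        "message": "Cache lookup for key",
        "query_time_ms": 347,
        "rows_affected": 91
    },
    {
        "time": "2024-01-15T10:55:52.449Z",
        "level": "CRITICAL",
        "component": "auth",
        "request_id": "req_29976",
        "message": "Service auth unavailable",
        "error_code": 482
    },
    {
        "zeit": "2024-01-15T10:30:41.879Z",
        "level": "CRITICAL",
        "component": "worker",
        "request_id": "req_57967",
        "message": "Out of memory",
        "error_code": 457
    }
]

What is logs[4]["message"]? "Service auth unavailable"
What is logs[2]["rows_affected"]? 57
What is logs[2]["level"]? "DEBUG"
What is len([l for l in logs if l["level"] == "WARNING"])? 1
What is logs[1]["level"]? "WARNING"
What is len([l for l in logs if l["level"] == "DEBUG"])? 3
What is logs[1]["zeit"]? "2024-01-15T10:46:08.733Z"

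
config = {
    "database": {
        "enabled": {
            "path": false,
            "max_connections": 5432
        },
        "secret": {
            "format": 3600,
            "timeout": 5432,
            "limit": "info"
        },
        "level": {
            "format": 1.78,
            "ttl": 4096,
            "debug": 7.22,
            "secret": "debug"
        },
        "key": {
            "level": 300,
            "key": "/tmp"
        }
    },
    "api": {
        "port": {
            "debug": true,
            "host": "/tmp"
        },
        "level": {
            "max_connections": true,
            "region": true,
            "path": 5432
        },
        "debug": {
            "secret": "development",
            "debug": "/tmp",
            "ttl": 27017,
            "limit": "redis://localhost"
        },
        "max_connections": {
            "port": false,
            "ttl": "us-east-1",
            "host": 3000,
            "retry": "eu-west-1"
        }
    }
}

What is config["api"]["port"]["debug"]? True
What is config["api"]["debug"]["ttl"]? 27017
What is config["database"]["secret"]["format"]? 3600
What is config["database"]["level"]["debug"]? 7.22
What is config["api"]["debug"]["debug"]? "/tmp"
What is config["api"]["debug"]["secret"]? "development"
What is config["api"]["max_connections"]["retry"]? "eu-west-1"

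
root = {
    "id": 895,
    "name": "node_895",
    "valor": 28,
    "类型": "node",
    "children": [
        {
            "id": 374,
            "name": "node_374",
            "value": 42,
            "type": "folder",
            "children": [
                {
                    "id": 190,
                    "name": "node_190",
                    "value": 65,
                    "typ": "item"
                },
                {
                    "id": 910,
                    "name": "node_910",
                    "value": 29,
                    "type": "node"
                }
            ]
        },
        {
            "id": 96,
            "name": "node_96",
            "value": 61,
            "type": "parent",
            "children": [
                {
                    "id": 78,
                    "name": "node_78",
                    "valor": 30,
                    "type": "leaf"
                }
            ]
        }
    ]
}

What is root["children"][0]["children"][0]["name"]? "node_190"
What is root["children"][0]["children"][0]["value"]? 65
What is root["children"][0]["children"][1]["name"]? "node_910"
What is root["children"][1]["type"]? "parent"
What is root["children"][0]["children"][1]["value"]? 29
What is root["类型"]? "node"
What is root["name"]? "node_895"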